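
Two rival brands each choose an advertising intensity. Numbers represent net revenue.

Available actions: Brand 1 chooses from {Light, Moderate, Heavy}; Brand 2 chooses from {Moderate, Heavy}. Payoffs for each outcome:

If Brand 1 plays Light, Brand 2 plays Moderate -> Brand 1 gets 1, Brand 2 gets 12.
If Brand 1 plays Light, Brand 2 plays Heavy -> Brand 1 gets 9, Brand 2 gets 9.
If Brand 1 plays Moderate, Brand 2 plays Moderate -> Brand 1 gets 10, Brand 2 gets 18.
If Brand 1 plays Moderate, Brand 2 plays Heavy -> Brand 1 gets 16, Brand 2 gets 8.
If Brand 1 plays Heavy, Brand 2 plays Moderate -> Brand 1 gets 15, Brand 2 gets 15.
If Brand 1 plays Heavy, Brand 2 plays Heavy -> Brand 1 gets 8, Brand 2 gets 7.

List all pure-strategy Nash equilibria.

Pure NE: (Heavy, Moderate)

Brand 1 against Moderate: payoffs 1, 10, 15 → best response Heavy.
Brand 1 against Heavy: payoffs 9, 16, 8 → best response Moderate.
Brand 2 against Light: payoffs 12, 9 → best response Moderate.
Brand 2 against Moderate: payoffs 18, 8 → best response Moderate.
Brand 2 against Heavy: payoffs 15, 7 → best response Moderate.
Mutual best responses: (Heavy, Moderate).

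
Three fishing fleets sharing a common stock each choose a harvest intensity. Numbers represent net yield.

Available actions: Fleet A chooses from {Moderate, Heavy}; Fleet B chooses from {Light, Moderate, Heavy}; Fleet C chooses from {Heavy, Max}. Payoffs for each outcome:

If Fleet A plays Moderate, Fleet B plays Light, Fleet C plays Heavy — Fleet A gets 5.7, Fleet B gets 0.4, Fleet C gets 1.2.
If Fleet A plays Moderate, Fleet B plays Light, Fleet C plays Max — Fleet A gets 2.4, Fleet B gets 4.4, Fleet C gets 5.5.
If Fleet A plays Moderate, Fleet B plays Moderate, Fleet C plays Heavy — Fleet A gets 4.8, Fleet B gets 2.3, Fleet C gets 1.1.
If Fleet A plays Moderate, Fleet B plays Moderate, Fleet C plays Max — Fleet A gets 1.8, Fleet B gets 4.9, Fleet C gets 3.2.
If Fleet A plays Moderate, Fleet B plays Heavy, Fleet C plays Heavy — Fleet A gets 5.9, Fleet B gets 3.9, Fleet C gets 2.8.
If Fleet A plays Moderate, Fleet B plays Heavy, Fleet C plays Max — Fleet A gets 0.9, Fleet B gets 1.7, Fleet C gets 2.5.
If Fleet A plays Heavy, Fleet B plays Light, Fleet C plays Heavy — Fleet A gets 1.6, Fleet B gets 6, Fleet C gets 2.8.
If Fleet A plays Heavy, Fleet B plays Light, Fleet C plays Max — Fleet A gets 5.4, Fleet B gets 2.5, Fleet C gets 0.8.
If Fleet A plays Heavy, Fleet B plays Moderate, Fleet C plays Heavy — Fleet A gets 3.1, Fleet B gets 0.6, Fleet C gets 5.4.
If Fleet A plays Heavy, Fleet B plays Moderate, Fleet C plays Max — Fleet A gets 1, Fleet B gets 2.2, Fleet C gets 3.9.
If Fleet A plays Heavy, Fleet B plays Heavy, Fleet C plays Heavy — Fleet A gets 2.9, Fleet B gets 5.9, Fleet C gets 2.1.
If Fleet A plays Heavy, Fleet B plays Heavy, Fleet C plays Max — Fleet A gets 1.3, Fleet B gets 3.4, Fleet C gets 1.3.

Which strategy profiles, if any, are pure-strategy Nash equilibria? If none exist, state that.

Pure-strategy Nash equilibria: (Moderate, Moderate, Max), (Moderate, Heavy, Heavy)

(Moderate, Light, Heavy): Fleet B can switch to Moderate (0.4 → 2.3). Not NE.
(Moderate, Light, Max): Fleet A can switch to Heavy (2.4 → 5.4). Not NE.
(Moderate, Moderate, Heavy): Fleet B can switch to Heavy (2.3 → 3.9). Not NE.
(Moderate, Moderate, Max): Fleet A gets 1.8, best alternative 1; Fleet B gets 4.9, best alternative 4.4; Fleet C gets 3.2, best alternative 1.1. No profitable deviation — NE.
(Moderate, Heavy, Heavy): Fleet A gets 5.9, best alternative 2.9; Fleet B gets 3.9, best alternative 2.3; Fleet C gets 2.8, best alternative 2.5. No profitable deviation — NE.
(Moderate, Heavy, Max): Fleet A can switch to Heavy (0.9 → 1.3). Not NE.
(Heavy, Light, Heavy): Fleet A can switch to Moderate (1.6 → 5.7). Not NE.
(Heavy, Light, Max): Fleet B can switch to Heavy (2.5 → 3.4). Not NE.
(The remaining 4 profiles each have a profitable deviation by the same check.)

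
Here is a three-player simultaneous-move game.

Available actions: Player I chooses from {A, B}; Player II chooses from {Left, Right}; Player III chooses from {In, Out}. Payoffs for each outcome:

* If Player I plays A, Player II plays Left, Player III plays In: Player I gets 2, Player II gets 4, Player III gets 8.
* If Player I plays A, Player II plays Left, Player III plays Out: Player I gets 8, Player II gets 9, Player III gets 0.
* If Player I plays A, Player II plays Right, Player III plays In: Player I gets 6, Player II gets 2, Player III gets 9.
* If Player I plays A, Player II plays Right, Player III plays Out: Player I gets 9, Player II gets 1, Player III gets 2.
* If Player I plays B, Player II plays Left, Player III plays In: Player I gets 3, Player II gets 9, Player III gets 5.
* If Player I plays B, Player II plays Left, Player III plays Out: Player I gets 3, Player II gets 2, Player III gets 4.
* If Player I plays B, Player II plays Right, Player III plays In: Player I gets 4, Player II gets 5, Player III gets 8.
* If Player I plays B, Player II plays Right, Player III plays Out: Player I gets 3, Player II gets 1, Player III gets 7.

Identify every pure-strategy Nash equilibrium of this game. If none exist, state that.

Player I against (Left, In): payoffs 2, 3 → best response B.
Player I against (Left, Out): payoffs 8, 3 → best response A.
Player I against (Right, In): payoffs 6, 4 → best response A.
Player I against (Right, Out): payoffs 9, 3 → best response A.
Player II against (A, In): payoffs 4, 2 → best response Left.
Player II against (A, Out): payoffs 9, 1 → best response Left.
Player II against (B, In): payoffs 9, 5 → best response Left.
Player II against (B, Out): payoffs 2, 1 → best response Left.
Player III against (A, Left): payoffs 8, 0 → best response In.
Player III against (A, Right): payoffs 9, 2 → best response In.
Player III against (B, Left): payoffs 5, 4 → best response In.
Player III against (B, Right): payoffs 8, 7 → best response In.
Mutual best responses: (B, Left, In).

(B, Left, In)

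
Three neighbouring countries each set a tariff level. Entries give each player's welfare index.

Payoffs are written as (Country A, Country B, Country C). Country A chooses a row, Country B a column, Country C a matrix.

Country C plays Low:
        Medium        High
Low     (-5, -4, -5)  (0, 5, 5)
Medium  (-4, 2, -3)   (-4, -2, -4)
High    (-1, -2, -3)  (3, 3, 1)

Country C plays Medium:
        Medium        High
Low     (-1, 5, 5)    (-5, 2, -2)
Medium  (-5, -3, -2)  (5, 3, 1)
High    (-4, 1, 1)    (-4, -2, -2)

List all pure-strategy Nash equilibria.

Pure-strategy Nash equilibria: (Low, Medium, Medium) and (Medium, High, Medium) and (High, High, Low)

Country A against (Medium, Low): payoffs -5, -4, -1 → best response High.
Country A against (Medium, Medium): payoffs -1, -5, -4 → best response Low.
Country A against (High, Low): payoffs 0, -4, 3 → best response High.
Country A against (High, Medium): payoffs -5, 5, -4 → best response Medium.
Country B against (Low, Low): payoffs -4, 5 → best response High.
Country B against (Low, Medium): payoffs 5, 2 → best response Medium.
Country B against (Medium, Low): payoffs 2, -2 → best response Medium.
Country B against (Medium, Medium): payoffs -3, 3 → best response High.
Country B against (High, Low): payoffs -2, 3 → best response High.
Country B against (High, Medium): payoffs 1, -2 → best response Medium.
Country C against (Low, Medium): payoffs -5, 5 → best response Medium.
Country C against (Low, High): payoffs 5, -2 → best response Low.
Country C against (Medium, Medium): payoffs -3, -2 → best response Medium.
Country C against (Medium, High): payoffs -4, 1 → best response Medium.
Country C against (High, Medium): payoffs -3, 1 → best response Medium.
Country C against (High, High): payoffs 1, -2 → best response Low.
Mutual best responses: (Low, Medium, Medium); (Medium, High, Medium); (High, High, Low).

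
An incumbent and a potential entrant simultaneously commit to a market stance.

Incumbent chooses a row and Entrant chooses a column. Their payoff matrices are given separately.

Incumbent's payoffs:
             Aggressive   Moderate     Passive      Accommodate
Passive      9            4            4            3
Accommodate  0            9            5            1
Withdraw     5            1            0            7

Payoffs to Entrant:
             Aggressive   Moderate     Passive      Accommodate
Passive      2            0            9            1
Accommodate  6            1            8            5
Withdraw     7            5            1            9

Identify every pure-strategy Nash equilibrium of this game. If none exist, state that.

The pure Nash equilibria are (Accommodate, Passive), (Withdraw, Accommodate).

(Passive, Aggressive): Entrant can switch to Passive (2 → 9). Not NE.
(Passive, Moderate): Incumbent can switch to Accommodate (4 → 9). Not NE.
(Passive, Passive): Incumbent can switch to Accommodate (4 → 5). Not NE.
(Passive, Accommodate): Incumbent can switch to Withdraw (3 → 7). Not NE.
(Accommodate, Aggressive): Incumbent can switch to Passive (0 → 9). Not NE.
(Accommodate, Moderate): Entrant can switch to Aggressive (1 → 6). Not NE.
(Accommodate, Passive): Incumbent gets 5, best alternative 4; Entrant gets 8, best alternative 6. No profitable deviation — NE.
(Accommodate, Accommodate): Incumbent can switch to Passive (1 → 3). Not NE.
(Withdraw, Aggressive): Incumbent can switch to Passive (5 → 9). Not NE.
(Withdraw, Moderate): Incumbent can switch to Passive (1 → 4). Not NE.
(Withdraw, Passive): Incumbent can switch to Passive (0 → 4). Not NE.
(Withdraw, Accommodate): Incumbent gets 7, best alternative 3; Entrant gets 9, best alternative 7. No profitable deviation — NE.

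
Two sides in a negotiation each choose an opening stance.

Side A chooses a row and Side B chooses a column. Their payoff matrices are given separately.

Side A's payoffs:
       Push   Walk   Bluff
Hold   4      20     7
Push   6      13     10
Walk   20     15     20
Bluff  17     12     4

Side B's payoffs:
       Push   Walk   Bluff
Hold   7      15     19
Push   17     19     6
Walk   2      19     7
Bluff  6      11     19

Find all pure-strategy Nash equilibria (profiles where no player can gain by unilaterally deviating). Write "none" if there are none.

(Hold, Push): Side A can switch to Push (4 → 6). Not NE.
(Hold, Walk): Side B can switch to Bluff (15 → 19). Not NE.
(Hold, Bluff): Side A can switch to Push (7 → 10). Not NE.
(Push, Push): Side A can switch to Walk (6 → 20). Not NE.
(Push, Walk): Side A can switch to Hold (13 → 20). Not NE.
(Push, Bluff): Side A can switch to Walk (10 → 20). Not NE.
(Walk, Push): Side B can switch to Walk (2 → 19). Not NE.
(Walk, Walk): Side A can switch to Hold (15 → 20). Not NE.
(The remaining 4 profiles each have a profitable deviation by the same check.)

none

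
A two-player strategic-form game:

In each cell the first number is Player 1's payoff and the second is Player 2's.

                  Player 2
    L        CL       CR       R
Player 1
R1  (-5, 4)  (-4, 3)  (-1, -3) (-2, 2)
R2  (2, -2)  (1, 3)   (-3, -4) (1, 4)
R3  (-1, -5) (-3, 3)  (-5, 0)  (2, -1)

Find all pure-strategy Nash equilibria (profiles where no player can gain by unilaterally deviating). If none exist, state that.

No pure-strategy Nash equilibrium.

Player 1 against L: payoffs -5, 2, -1 → best response R2.
Player 1 against CL: payoffs -4, 1, -3 → best response R2.
Player 1 against CR: payoffs -1, -3, -5 → best response R1.
Player 1 against R: payoffs -2, 1, 2 → best response R3.
Player 2 against R1: payoffs 4, 3, -3, 2 → best response L.
Player 2 against R2: payoffs -2, 3, -4, 4 → best response R.
Player 2 against R3: payoffs -5, 3, 0, -1 → best response CL.
No profile is a mutual best response for all players.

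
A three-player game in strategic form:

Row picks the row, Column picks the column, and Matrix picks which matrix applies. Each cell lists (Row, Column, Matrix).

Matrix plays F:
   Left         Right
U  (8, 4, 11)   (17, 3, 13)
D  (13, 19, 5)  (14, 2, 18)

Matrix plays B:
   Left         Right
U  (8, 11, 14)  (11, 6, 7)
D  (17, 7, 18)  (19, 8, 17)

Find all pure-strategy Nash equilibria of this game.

none

(U, Left, F): Row can switch to D (8 → 13). Not NE.
(U, Left, B): Row can switch to D (8 → 17). Not NE.
(U, Right, F): Column can switch to Left (3 → 4). Not NE.
(U, Right, B): Row can switch to D (11 → 19). Not NE.
(D, Left, F): Matrix can switch to B (5 → 18). Not NE.
(D, Left, B): Column can switch to Right (7 → 8). Not NE.
(D, Right, F): Row can switch to U (14 → 17). Not NE.
(D, Right, B): Matrix can switch to F (17 → 18). Not NE.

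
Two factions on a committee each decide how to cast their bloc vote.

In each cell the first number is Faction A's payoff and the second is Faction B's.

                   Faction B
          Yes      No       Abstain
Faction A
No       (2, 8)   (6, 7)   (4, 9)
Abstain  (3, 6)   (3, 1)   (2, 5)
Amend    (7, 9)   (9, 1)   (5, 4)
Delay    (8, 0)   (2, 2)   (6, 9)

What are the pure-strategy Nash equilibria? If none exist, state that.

(No, Yes): Faction A can switch to Abstain (2 → 3). Not NE.
(No, No): Faction A can switch to Amend (6 → 9). Not NE.
(No, Abstain): Faction A can switch to Amend (4 → 5). Not NE.
(Abstain, Yes): Faction A can switch to Amend (3 → 7). Not NE.
(Abstain, No): Faction A can switch to No (3 → 6). Not NE.
(Abstain, Abstain): Faction A can switch to No (2 → 4). Not NE.
(Amend, Yes): Faction A can switch to Delay (7 → 8). Not NE.
(Amend, No): Faction B can switch to Yes (1 → 9). Not NE.
(Delay, Abstain): Faction A gets 6, best alternative 5; Faction B gets 9, best alternative 2. No profitable deviation — NE.
(The remaining 3 profiles each have a profitable deviation by the same check.)

(Delay, Abstain)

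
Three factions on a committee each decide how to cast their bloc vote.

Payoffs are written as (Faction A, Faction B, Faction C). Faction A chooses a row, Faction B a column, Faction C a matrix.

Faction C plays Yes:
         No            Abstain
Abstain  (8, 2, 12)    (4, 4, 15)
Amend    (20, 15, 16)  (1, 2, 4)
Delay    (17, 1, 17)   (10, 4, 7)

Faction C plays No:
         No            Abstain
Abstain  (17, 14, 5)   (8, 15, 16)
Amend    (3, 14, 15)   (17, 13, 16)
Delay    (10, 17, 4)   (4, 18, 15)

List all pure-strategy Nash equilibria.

(Amend, No, Yes)

Check each profile: it is a Nash equilibrium iff no player can strictly gain by switching unilaterally.
(Abstain, No, Yes): Faction A can switch to Amend (8 → 20). Not NE.
(Abstain, No, No): Faction B can switch to Abstain (14 → 15). Not NE.
(Abstain, Abstain, Yes): Faction A can switch to Delay (4 → 10). Not NE.
(Abstain, Abstain, No): Faction A can switch to Amend (8 → 17). Not NE.
(Amend, No, Yes): Faction A gets 20, best alternative 17; Faction B gets 15, best alternative 2; Faction C gets 16, best alternative 15. No profitable deviation — NE.
(Amend, No, No): Faction A can switch to Abstain (3 → 17). Not NE.
(Amend, Abstain, Yes): Faction A can switch to Abstain (1 → 4). Not NE.
(Amend, Abstain, No): Faction B can switch to No (13 → 14). Not NE.
(Delay, No, Yes): Faction A can switch to Amend (17 → 20). Not NE.
(Delay, No, No): Faction A can switch to Abstain (10 → 17). Not NE.
(Delay, Abstain, Yes): Faction C can switch to No (7 → 15). Not NE.
(Delay, Abstain, No): Faction A can switch to Abstain (4 → 8). Not NE.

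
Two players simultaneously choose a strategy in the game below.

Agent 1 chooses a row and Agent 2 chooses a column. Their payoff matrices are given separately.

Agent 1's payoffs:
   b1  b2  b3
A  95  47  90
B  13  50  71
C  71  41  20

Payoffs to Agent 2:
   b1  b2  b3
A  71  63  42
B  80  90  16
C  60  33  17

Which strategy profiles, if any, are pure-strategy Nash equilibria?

(A, b1); (B, b2)

(A, b1): Agent 1 gets 95, best alternative 71; Agent 2 gets 71, best alternative 63. No profitable deviation — NE.
(A, b2): Agent 1 can switch to B (47 → 50). Not NE.
(A, b3): Agent 2 can switch to b1 (42 → 71). Not NE.
(B, b1): Agent 1 can switch to A (13 → 95). Not NE.
(B, b2): Agent 1 gets 50, best alternative 47; Agent 2 gets 90, best alternative 80. No profitable deviation — NE.
(B, b3): Agent 1 can switch to A (71 → 90). Not NE.
(C, b1): Agent 1 can switch to A (71 → 95). Not NE.
(C, b2): Agent 1 can switch to A (41 → 47). Not NE.
(The remaining 1 profile has a profitable deviation by the same check.)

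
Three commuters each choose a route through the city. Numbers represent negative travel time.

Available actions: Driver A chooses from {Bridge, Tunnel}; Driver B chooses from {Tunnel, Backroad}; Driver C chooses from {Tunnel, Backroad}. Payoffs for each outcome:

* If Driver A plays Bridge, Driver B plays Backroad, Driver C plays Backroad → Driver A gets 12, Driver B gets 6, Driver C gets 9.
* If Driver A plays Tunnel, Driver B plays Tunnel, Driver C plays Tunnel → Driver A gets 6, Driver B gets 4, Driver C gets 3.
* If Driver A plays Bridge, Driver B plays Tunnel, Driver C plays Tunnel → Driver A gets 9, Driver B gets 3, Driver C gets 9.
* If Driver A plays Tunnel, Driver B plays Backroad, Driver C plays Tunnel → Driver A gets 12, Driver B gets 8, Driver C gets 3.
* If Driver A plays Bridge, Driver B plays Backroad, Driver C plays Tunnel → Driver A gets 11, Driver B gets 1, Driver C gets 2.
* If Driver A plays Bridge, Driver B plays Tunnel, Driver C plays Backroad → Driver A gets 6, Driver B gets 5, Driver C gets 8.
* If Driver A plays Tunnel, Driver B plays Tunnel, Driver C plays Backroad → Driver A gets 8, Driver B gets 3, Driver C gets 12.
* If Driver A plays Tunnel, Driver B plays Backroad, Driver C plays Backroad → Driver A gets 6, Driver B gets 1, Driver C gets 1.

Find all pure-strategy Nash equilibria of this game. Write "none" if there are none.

The pure Nash equilibria are (Bridge, Tunnel, Tunnel), (Bridge, Backroad, Backroad), (Tunnel, Tunnel, Backroad), (Tunnel, Backroad, Tunnel).

For each strategy profile, look for a profitable unilateral deviation.
(Bridge, Tunnel, Tunnel): Driver A gets 9, best alternative 6; Driver B gets 3, best alternative 1; Driver C gets 9, best alternative 8. No profitable deviation — NE.
(Bridge, Tunnel, Backroad): Driver A can switch to Tunnel (6 → 8). Not NE.
(Bridge, Backroad, Tunnel): Driver A can switch to Tunnel (11 → 12). Not NE.
(Bridge, Backroad, Backroad): Driver A gets 12, best alternative 6; Driver B gets 6, best alternative 5; Driver C gets 9, best alternative 2. No profitable deviation — NE.
(Tunnel, Tunnel, Tunnel): Driver A can switch to Bridge (6 → 9). Not NE.
(Tunnel, Tunnel, Backroad): Driver A gets 8, best alternative 6; Driver B gets 3, best alternative 1; Driver C gets 12, best alternative 3. No profitable deviation — NE.
(Tunnel, Backroad, Tunnel): Driver A gets 12, best alternative 11; Driver B gets 8, best alternative 4; Driver C gets 3, best alternative 1. No profitable deviation — NE.
(Tunnel, Backroad, Backroad): Driver A can switch to Bridge (6 → 12). Not NE.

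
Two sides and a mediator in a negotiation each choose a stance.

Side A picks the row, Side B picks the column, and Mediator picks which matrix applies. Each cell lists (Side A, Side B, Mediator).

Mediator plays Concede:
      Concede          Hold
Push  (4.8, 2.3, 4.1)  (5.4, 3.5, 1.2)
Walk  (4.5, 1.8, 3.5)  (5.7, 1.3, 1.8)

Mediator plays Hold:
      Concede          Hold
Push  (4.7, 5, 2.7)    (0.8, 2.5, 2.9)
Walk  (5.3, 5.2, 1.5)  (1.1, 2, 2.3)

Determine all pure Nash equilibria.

This game has no pure Nash equilibrium.

For each strategy profile, look for a profitable unilateral deviation.
(Push, Concede, Concede): Side B can switch to Hold (2.3 → 3.5). Not NE.
(Push, Concede, Hold): Side A can switch to Walk (4.7 → 5.3). Not NE.
(Push, Hold, Concede): Side A can switch to Walk (5.4 → 5.7). Not NE.
(Push, Hold, Hold): Side A can switch to Walk (0.8 → 1.1). Not NE.
(Walk, Concede, Concede): Side A can switch to Push (4.5 → 4.8). Not NE.
(Walk, Concede, Hold): Mediator can switch to Concede (1.5 → 3.5). Not NE.
(Walk, Hold, Concede): Side B can switch to Concede (1.3 → 1.8). Not NE.
(Walk, Hold, Hold): Side B can switch to Concede (2 → 5.2). Not NE.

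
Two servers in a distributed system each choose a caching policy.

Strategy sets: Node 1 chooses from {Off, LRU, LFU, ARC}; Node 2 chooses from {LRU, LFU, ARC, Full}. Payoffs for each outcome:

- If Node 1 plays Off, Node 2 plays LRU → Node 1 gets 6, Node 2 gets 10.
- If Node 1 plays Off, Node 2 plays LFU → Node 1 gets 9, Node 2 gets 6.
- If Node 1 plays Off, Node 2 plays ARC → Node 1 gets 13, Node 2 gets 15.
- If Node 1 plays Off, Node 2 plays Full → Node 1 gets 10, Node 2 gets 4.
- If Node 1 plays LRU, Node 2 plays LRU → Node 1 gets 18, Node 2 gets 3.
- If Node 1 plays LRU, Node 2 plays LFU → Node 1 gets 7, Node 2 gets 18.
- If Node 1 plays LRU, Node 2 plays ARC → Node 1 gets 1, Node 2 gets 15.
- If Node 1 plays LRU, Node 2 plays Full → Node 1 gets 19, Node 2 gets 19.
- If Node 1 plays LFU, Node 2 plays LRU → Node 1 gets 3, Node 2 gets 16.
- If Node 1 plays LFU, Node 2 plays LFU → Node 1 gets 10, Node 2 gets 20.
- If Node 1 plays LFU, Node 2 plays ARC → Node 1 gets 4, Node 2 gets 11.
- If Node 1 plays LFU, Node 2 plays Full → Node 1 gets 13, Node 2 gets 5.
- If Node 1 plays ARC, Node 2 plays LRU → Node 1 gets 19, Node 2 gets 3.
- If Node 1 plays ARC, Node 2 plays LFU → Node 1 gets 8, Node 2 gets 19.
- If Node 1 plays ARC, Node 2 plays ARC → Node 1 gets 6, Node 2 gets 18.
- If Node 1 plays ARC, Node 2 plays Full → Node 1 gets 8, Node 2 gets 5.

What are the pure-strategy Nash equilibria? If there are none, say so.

(Off, ARC); (LRU, Full); (LFU, LFU)

Node 1 against LRU: payoffs 6, 18, 3, 19 → best response ARC.
Node 1 against LFU: payoffs 9, 7, 10, 8 → best response LFU.
Node 1 against ARC: payoffs 13, 1, 4, 6 → best response Off.
Node 1 against Full: payoffs 10, 19, 13, 8 → best response LRU.
Node 2 against Off: payoffs 10, 6, 15, 4 → best response ARC.
Node 2 against LRU: payoffs 3, 18, 15, 19 → best response Full.
Node 2 against LFU: payoffs 16, 20, 11, 5 → best response LFU.
Node 2 against ARC: payoffs 3, 19, 18, 5 → best response LFU.
Mutual best responses: (Off, ARC); (LRU, Full); (LFU, LFU).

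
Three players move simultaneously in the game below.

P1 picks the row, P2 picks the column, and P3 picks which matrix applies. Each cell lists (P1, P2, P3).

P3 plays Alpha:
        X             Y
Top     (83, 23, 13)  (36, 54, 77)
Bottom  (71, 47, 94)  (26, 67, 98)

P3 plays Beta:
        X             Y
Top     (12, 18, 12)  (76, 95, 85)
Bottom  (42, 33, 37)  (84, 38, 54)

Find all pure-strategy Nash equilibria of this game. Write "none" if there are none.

This game has no pure Nash equilibrium.

(Top, X, Alpha): P2 can switch to Y (23 → 54). Not NE.
(Top, X, Beta): P1 can switch to Bottom (12 → 42). Not NE.
(Top, Y, Alpha): P3 can switch to Beta (77 → 85). Not NE.
(Top, Y, Beta): P1 can switch to Bottom (76 → 84). Not NE.
(Bottom, X, Alpha): P1 can switch to Top (71 → 83). Not NE.
(Bottom, X, Beta): P2 can switch to Y (33 → 38). Not NE.
(Bottom, Y, Alpha): P1 can switch to Top (26 → 36). Not NE.
(Bottom, Y, Beta): P3 can switch to Alpha (54 → 98). Not NE.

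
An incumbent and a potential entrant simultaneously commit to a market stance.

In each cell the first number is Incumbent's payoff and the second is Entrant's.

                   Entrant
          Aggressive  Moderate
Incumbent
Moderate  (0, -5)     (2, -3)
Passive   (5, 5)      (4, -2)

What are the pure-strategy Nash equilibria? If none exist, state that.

(Passive, Aggressive)

Incumbent against Aggressive: payoffs 0, 5 → best response Passive.
Incumbent against Moderate: payoffs 2, 4 → best response Passive.
Entrant against Moderate: payoffs -5, -3 → best response Moderate.
Entrant against Passive: payoffs 5, -2 → best response Aggressive.
Mutual best responses: (Passive, Aggressive).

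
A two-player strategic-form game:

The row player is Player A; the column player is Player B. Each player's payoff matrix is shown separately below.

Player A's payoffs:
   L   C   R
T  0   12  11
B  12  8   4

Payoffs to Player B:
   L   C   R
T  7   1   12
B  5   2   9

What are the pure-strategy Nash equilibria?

Check each profile: it is a Nash equilibrium iff no player can strictly gain by switching unilaterally.
(T, L): Player A can switch to B (0 → 12). Not NE.
(T, C): Player B can switch to L (1 → 7). Not NE.
(T, R): Player A gets 11, best alternative 4; Player B gets 12, best alternative 7. No profitable deviation — NE.
(B, L): Player B can switch to R (5 → 9). Not NE.
(B, C): Player A can switch to T (8 → 12). Not NE.
(B, R): Player A can switch to T (4 → 11). Not NE.

The unique pure-strategy Nash equilibrium is (T, R).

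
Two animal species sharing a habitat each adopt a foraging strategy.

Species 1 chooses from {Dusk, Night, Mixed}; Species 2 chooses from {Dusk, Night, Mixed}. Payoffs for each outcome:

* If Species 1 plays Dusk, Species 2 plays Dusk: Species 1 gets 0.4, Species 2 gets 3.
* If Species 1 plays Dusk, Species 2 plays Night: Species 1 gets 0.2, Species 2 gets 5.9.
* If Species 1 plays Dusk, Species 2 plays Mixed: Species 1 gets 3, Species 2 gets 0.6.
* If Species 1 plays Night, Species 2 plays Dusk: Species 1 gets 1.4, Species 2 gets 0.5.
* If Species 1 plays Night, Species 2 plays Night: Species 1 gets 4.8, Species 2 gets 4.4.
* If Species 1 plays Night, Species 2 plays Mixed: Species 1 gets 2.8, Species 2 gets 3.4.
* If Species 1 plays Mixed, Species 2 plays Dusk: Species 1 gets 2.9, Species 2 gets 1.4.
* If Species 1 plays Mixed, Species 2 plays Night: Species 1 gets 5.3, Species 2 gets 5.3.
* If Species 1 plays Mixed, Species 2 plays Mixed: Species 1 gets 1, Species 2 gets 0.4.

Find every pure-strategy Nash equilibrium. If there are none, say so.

Pure NE: (Mixed, Night)

(Dusk, Dusk): Species 1 can switch to Night (0.4 → 1.4). Not NE.
(Dusk, Night): Species 1 can switch to Night (0.2 → 4.8). Not NE.
(Dusk, Mixed): Species 2 can switch to Dusk (0.6 → 3). Not NE.
(Night, Dusk): Species 1 can switch to Mixed (1.4 → 2.9). Not NE.
(Night, Night): Species 1 can switch to Mixed (4.8 → 5.3). Not NE.
(Night, Mixed): Species 1 can switch to Dusk (2.8 → 3). Not NE.
(Mixed, Night): Species 1 gets 5.3, best alternative 4.8; Species 2 gets 5.3, best alternative 1.4. No profitable deviation — NE.
(The remaining 2 profiles each have a profitable deviation by the same check.)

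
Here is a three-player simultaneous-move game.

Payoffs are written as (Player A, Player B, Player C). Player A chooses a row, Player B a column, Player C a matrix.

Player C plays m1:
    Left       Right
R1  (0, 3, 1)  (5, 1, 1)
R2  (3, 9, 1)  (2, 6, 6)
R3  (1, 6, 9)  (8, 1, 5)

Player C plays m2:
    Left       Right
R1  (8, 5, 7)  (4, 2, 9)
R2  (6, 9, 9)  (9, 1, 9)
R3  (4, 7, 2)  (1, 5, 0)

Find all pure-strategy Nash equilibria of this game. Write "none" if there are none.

(R1, Left, m2)

For each strategy profile, look for a profitable unilateral deviation.
(R1, Left, m1): Player A can switch to R2 (0 → 3). Not NE.
(R1, Left, m2): Player A gets 8, best alternative 6; Player B gets 5, best alternative 2; Player C gets 7, best alternative 1. No profitable deviation — NE.
(R1, Right, m1): Player A can switch to R3 (5 → 8). Not NE.
(R1, Right, m2): Player A can switch to R2 (4 → 9). Not NE.
(R2, Left, m1): Player C can switch to m2 (1 → 9). Not NE.
(R2, Left, m2): Player A can switch to R1 (6 → 8). Not NE.
(R2, Right, m1): Player A can switch to R1 (2 → 5). Not NE.
(The remaining 5 profiles each have a profitable deviation by the same check.)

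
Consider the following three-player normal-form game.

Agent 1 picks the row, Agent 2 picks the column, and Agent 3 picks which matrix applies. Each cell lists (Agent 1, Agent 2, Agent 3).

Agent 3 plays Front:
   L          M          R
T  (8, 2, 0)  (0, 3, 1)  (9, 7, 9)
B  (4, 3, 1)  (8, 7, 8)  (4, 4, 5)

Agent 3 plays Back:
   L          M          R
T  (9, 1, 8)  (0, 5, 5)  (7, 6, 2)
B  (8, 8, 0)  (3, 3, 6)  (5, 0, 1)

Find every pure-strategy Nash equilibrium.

(T, R, Front) and (B, M, Front)

Agent 1 against (L, Front): payoffs 8, 4 → best response T.
Agent 1 against (L, Back): payoffs 9, 8 → best response T.
Agent 1 against (M, Front): payoffs 0, 8 → best response B.
Agent 1 against (M, Back): payoffs 0, 3 → best response B.
Agent 1 against (R, Front): payoffs 9, 4 → best response T.
Agent 1 against (R, Back): payoffs 7, 5 → best response T.
Agent 2 against (T, Front): payoffs 2, 3, 7 → best response R.
Agent 2 against (T, Back): payoffs 1, 5, 6 → best response R.
Agent 2 against (B, Front): payoffs 3, 7, 4 → best response M.
Agent 2 against (B, Back): payoffs 8, 3, 0 → best response L.
Agent 3 against (T, L): payoffs 0, 8 → best response Back.
Agent 3 against (T, M): payoffs 1, 5 → best response Back.
Agent 3 against (T, R): payoffs 9, 2 → best response Front.
Agent 3 against (B, L): payoffs 1, 0 → best response Front.
Agent 3 against (B, M): payoffs 8, 6 → best response Front.
Agent 3 against (B, R): payoffs 5, 1 → best response Front.
Mutual best responses: (T, R, Front); (B, M, Front).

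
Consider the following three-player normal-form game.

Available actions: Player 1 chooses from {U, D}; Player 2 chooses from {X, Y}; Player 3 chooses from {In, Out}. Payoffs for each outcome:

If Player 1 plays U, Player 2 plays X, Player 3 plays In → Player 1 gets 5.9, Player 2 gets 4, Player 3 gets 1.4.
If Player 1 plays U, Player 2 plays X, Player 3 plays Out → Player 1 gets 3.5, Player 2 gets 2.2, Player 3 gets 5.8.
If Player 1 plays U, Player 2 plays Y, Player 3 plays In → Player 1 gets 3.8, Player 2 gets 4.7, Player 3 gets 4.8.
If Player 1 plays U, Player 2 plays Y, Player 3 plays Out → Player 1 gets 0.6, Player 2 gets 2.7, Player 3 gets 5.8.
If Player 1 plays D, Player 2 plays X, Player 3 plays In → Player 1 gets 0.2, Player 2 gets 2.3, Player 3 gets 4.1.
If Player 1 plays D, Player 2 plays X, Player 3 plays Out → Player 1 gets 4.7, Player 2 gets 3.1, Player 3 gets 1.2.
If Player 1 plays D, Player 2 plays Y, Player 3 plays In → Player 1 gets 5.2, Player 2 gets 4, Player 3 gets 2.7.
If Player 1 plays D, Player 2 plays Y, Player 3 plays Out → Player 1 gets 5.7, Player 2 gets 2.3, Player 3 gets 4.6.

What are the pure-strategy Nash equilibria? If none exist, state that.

Check each profile: it is a Nash equilibrium iff no player can strictly gain by switching unilaterally.
(U, X, In): Player 2 can switch to Y (4 → 4.7). Not NE.
(U, X, Out): Player 1 can switch to D (3.5 → 4.7). Not NE.
(U, Y, In): Player 1 can switch to D (3.8 → 5.2). Not NE.
(U, Y, Out): Player 1 can switch to D (0.6 → 5.7). Not NE.
(D, X, In): Player 1 can switch to U (0.2 → 5.9). Not NE.
(D, X, Out): Player 3 can switch to In (1.2 → 4.1). Not NE.
(The remaining 2 profiles each have a profitable deviation by the same check.)

No pure-strategy Nash equilibrium.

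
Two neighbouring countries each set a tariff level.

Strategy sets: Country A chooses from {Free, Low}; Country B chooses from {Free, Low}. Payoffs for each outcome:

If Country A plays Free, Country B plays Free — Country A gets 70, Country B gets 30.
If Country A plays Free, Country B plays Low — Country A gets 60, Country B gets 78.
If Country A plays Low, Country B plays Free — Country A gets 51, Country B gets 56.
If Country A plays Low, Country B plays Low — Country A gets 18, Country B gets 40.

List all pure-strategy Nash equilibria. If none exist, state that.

Country A against Free: payoffs 70, 51 → best response Free.
Country A against Low: payoffs 60, 18 → best response Free.
Country B against Free: payoffs 30, 78 → best response Low.
Country B against Low: payoffs 56, 40 → best response Free.
Mutual best responses: (Free, Low).

(Free, Low)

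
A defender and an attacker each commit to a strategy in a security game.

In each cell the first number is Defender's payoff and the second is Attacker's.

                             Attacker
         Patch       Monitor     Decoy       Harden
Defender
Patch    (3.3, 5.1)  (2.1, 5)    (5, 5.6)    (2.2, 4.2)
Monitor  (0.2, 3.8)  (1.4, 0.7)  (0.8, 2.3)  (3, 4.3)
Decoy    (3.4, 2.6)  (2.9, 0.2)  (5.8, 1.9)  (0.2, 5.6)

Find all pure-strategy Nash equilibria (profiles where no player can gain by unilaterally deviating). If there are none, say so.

Pure NE: (Monitor, Harden)

For each player, find the best response to each opponent profile; mutual best responses are the pure NE.
Defender against Patch: payoffs 3.3, 0.2, 3.4 → best response Decoy.
Defender against Monitor: payoffs 2.1, 1.4, 2.9 → best response Decoy.
Defender against Decoy: payoffs 5, 0.8, 5.8 → best response Decoy.
Defender against Harden: payoffs 2.2, 3, 0.2 → best response Monitor.
Attacker against Patch: payoffs 5.1, 5, 5.6, 4.2 → best response Decoy.
Attacker against Monitor: payoffs 3.8, 0.7, 2.3, 4.3 → best response Harden.
Attacker against Decoy: payoffs 2.6, 0.2, 1.9, 5.6 → best response Harden.
Mutual best responses: (Monitor, Harden).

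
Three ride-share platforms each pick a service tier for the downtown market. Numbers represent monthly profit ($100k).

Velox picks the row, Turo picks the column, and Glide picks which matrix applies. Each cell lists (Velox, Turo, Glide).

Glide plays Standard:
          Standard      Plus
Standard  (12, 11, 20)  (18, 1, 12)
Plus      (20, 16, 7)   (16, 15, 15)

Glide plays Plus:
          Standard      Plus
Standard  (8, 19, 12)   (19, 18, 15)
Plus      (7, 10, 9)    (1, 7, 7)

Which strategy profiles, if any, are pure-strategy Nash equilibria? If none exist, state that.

none

Mark each player's best response to every combination of opponents' strategies; a profile where every player is best-responding is a pure Nash equilibrium.
Velox against (Standard, Standard): payoffs 12, 20 → best response Plus.
Velox against (Standard, Plus): payoffs 8, 7 → best response Standard.
Velox against (Plus, Standard): payoffs 18, 16 → best response Standard.
Velox against (Plus, Plus): payoffs 19, 1 → best response Standard.
Turo against (Standard, Standard): payoffs 11, 1 → best response Standard.
Turo against (Standard, Plus): payoffs 19, 18 → best response Standard.
Turo against (Plus, Standard): payoffs 16, 15 → best response Standard.
Turo against (Plus, Plus): payoffs 10, 7 → best response Standard.
Glide against (Standard, Standard): payoffs 20, 12 → best response Standard.
Glide against (Standard, Plus): payoffs 12, 15 → best response Plus.
Glide against (Plus, Standard): payoffs 7, 9 → best response Plus.
Glide against (Plus, Plus): payoffs 15, 7 → best response Standard.
No profile is a mutual best response for all players.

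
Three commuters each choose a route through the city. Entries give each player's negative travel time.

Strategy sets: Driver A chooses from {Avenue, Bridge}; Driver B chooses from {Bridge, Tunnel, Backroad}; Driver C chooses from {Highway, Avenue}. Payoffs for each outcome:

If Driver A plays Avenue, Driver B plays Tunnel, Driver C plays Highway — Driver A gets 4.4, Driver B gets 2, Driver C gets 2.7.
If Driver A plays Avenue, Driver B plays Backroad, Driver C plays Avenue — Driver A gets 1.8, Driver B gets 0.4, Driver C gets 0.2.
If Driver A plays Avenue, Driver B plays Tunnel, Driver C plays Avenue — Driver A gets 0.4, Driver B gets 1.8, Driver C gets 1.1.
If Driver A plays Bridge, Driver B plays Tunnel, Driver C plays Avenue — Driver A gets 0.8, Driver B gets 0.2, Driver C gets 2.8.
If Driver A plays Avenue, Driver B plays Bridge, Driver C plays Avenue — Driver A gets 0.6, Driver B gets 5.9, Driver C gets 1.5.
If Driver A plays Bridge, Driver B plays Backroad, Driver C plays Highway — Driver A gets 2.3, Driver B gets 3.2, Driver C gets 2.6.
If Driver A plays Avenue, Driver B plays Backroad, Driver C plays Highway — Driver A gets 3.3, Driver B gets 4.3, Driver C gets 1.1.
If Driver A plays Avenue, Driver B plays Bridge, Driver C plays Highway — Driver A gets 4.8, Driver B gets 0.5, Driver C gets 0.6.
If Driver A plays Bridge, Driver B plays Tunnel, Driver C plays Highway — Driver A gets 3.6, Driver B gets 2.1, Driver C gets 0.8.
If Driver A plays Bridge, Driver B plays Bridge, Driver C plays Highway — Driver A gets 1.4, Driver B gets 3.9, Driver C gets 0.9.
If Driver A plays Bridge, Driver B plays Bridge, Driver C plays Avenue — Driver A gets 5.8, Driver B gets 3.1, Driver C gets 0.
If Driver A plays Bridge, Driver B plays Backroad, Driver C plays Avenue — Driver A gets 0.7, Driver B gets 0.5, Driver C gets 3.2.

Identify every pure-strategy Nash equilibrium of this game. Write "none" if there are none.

Check each profile: it is a Nash equilibrium iff no player can strictly gain by switching unilaterally.
(Avenue, Bridge, Highway): Driver B can switch to Tunnel (0.5 → 2). Not NE.
(Avenue, Bridge, Avenue): Driver A can switch to Bridge (0.6 → 5.8). Not NE.
(Avenue, Tunnel, Highway): Driver B can switch to Backroad (2 → 4.3). Not NE.
(Avenue, Tunnel, Avenue): Driver A can switch to Bridge (0.4 → 0.8). Not NE.
(Avenue, Backroad, Highway): Driver A gets 3.3, best alternative 2.3; Driver B gets 4.3, best alternative 2; Driver C gets 1.1, best alternative 0.2. No profitable deviation — NE.
(Avenue, Backroad, Avenue): Driver B can switch to Bridge (0.4 → 5.9). Not NE.
(Bridge, Bridge, Highway): Driver A can switch to Avenue (1.4 → 4.8). Not NE.
(Bridge, Bridge, Avenue): Driver C can switch to Highway (0 → 0.9). Not NE.
(Bridge, Tunnel, Highway): Driver A can switch to Avenue (3.6 → 4.4). Not NE.
(Bridge, Tunnel, Avenue): Driver B can switch to Bridge (0.2 → 3.1). Not NE.
(Bridge, Backroad, Highway): Driver A can switch to Avenue (2.3 → 3.3). Not NE.
(The remaining 1 profile has a profitable deviation by the same check.)

Pure NE: (Avenue, Backroad, Highway)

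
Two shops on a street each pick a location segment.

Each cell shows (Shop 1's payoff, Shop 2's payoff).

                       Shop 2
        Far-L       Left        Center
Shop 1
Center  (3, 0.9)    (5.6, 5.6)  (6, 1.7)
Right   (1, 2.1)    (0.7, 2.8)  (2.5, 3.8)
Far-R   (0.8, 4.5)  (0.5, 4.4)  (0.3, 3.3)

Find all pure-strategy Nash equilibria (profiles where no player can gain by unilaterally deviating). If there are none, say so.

(Center, Left)

(Center, Far-L): Shop 2 can switch to Left (0.9 → 5.6). Not NE.
(Center, Left): Shop 1 gets 5.6, best alternative 0.7; Shop 2 gets 5.6, best alternative 1.7. No profitable deviation — NE.
(Center, Center): Shop 2 can switch to Left (1.7 → 5.6). Not NE.
(Right, Far-L): Shop 1 can switch to Center (1 → 3). Not NE.
(Right, Left): Shop 1 can switch to Center (0.7 → 5.6). Not NE.
(Right, Center): Shop 1 can switch to Center (2.5 → 6). Not NE.
(Far-R, Far-L): Shop 1 can switch to Center (0.8 → 3). Not NE.
(Far-R, Left): Shop 1 can switch to Center (0.5 → 5.6). Not NE.
(Far-R, Center): Shop 1 can switch to Center (0.3 → 6). Not NE.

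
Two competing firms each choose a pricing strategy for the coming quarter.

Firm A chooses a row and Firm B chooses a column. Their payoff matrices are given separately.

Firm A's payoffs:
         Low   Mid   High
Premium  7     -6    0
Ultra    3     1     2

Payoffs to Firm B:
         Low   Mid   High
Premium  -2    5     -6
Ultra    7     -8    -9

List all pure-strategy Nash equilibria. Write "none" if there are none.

There is no pure-strategy Nash equilibrium.

Firm A against Low: payoffs 7, 3 → best response Premium.
Firm A against Mid: payoffs -6, 1 → best response Ultra.
Firm A against High: payoffs 0, 2 → best response Ultra.
Firm B against Premium: payoffs -2, 5, -6 → best response Mid.
Firm B against Ultra: payoffs 7, -8, -9 → best response Low.
No profile is a mutual best response for all players.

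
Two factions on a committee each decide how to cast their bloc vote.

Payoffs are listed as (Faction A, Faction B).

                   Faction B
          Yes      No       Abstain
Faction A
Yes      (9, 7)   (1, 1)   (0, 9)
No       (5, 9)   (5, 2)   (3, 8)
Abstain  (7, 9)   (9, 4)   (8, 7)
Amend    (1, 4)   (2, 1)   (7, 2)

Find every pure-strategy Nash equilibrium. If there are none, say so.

(Yes, Yes): Faction B can switch to Abstain (7 → 9). Not NE.
(Yes, No): Faction A can switch to No (1 → 5). Not NE.
(Yes, Abstain): Faction A can switch to No (0 → 3). Not NE.
(No, Yes): Faction A can switch to Yes (5 → 9). Not NE.
(No, No): Faction A can switch to Abstain (5 → 9). Not NE.
(No, Abstain): Faction A can switch to Abstain (3 → 8). Not NE.
(Abstain, Yes): Faction A can switch to Yes (7 → 9). Not NE.
(Abstain, No): Faction B can switch to Yes (4 → 9). Not NE.
(The remaining 4 profiles each have a profitable deviation by the same check.)

No pure-strategy Nash equilibrium.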